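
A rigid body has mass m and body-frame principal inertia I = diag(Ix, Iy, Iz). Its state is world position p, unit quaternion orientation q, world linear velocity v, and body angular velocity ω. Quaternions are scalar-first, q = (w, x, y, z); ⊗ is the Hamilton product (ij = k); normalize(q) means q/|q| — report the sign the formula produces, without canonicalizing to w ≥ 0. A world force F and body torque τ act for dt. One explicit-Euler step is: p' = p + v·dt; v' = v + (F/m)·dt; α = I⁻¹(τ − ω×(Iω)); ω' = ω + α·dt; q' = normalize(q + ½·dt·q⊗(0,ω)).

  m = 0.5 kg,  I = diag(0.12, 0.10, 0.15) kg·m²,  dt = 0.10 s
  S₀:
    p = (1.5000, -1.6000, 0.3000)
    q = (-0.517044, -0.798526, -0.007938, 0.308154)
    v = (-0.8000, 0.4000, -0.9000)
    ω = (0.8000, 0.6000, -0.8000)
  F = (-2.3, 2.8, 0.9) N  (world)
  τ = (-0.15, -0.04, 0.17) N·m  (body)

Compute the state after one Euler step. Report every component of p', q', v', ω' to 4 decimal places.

linear accel F/m = (-4.6000, 5.6000, 1.8000)
p + v·dt = (1.4200, -1.5600, 0.2100)
v + (F/m)dt = (-1.2600, 0.9600, -0.7200)
ω×(Iω) gyroscopic = (-0.0240, 0.0192, -0.0096)
angular accel α = (-1.0500, -0.5920, 1.1973)
ω' = ω + α·dt = (0.6950, 0.5408, -0.6803)
Hamilton product q⊗(0,ω) = (0.8901068, -0.5921772, -0.7025240, -0.0591300)
q + ½dt·q⊗(0,ω), renormalized = (-0.4716, -0.8264, -0.0430, 0.3046)

p' = (1.4200, -1.5600, 0.2100)
q' = (-0.4716, -0.8264, -0.0430, 0.3046)
v' = (-1.2600, 0.9600, -0.7200)
ω' = (0.6950, 0.5408, -0.6803)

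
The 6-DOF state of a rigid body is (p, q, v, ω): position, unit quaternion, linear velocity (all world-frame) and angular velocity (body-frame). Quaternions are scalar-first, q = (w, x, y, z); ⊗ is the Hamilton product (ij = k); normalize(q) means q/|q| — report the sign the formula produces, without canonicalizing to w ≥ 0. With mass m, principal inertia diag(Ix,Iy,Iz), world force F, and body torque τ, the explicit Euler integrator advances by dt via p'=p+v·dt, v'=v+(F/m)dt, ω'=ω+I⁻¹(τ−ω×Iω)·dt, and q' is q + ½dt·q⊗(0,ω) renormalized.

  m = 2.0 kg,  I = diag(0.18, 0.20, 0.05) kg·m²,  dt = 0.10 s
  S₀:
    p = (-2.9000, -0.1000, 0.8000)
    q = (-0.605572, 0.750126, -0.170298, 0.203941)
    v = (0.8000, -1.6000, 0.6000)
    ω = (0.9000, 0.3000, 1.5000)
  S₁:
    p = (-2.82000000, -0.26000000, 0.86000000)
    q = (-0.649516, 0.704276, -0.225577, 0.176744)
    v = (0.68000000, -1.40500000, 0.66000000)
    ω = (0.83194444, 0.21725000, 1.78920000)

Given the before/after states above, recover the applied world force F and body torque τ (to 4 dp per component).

F = (-2.4000, 3.9000, 1.2000)
τ = (-0.1900, 0.0100, 0.1500)

rate change Δω = (-0.06805556, -0.08275000, 0.28920000)
ω₀×(Iω₀) = (-0.0675, 0.1755, 0.0054)
applied torque τ = (-0.1900, 0.0100, 0.1500)
Δv = v₁−v₀ = (-0.12000000, 0.19500000, 0.06000000)
m·(v₁−v₀)/dt = (-2.4000, 3.9000, 1.2000)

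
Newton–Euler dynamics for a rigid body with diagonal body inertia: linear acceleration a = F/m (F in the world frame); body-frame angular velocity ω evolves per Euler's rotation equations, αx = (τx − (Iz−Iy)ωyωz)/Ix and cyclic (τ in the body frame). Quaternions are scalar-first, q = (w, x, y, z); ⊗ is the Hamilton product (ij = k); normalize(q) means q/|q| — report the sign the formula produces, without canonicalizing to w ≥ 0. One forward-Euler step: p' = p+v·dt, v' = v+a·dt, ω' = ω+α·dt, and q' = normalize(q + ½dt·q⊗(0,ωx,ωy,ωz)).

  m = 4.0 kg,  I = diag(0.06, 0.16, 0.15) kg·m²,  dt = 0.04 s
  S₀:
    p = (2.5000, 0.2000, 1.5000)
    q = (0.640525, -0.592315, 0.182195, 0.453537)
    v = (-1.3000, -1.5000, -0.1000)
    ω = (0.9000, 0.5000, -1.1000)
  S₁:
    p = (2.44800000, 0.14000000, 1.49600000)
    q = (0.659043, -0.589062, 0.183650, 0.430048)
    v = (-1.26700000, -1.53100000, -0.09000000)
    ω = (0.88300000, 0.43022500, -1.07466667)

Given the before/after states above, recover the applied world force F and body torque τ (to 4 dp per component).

v₁ − v₀ = (0.03300000, -0.03100000, 0.01000000)
m·(v₁−v₀)/dt = (3.3000, -3.1000, 1.0000)
rate change Δω = (-0.01700000, -0.06977500, 0.02533333)
I·α + gyro = (-0.0200, -0.1900, 0.1400)

F = (3.3000, -3.1000, 1.0000)
τ = (-0.0200, -0.1900, 0.1400)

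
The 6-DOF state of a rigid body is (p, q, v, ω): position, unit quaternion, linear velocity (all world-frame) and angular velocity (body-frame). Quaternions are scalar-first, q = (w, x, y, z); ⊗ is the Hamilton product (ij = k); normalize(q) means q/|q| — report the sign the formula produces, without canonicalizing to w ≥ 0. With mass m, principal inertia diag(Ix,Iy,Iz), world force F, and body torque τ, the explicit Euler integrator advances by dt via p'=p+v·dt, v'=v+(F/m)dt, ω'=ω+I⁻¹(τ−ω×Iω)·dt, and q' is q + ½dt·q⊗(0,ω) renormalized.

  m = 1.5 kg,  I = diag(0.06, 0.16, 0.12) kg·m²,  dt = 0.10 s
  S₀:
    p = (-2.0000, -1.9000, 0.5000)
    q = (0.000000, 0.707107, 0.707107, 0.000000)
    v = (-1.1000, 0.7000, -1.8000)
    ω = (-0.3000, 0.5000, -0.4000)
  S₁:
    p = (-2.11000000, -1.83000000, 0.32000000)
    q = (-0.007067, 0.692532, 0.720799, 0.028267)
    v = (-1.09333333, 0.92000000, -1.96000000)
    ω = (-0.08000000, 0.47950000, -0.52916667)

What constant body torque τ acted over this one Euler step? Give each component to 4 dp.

τ = (0.1400, -0.0400, -0.1700)

rate change Δω = (0.22000000, -0.02050000, -0.12916667)
I·α + gyro = (0.1400, -0.0400, -0.1700)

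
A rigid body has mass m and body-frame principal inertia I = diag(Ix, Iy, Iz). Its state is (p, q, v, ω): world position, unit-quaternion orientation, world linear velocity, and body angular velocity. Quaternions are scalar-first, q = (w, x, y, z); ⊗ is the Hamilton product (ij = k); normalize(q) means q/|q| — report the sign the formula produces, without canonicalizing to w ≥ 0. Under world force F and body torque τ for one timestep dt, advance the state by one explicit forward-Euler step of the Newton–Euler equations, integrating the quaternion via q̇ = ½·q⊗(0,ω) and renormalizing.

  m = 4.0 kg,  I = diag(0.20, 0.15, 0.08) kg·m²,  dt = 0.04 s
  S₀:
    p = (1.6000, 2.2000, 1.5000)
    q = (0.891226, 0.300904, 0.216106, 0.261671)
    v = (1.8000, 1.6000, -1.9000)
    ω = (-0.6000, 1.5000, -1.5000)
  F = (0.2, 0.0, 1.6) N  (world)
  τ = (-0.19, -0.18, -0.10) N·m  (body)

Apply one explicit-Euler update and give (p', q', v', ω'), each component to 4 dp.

p' = (1.6720, 2.2640, 1.4240)
q' = (0.8953, 0.2756, 0.2485, 0.2463)
v' = (1.8020, 1.6000, -1.8840)
ω' = (-0.6695, 1.4232, -1.5725)

precession coupling ω×(Iω) = (0.1575, 0.1080, 0.0450)
(τ − ω×Iω)/I = (-1.7375, -1.9200, -1.8125)
ω + α·dt = (-0.6695, 1.4232, -1.5725)
q⊗(0,ω) = (0.2488899, -1.2514011, 1.6311924, -0.7558194)
updated quaternion q' = (0.8953, 0.2756, 0.2485, 0.2463)
p' = p + v·dt = (1.6720, 2.2640, 1.4240)
v + (F/m)dt = (1.8020, 1.6000, -1.8840)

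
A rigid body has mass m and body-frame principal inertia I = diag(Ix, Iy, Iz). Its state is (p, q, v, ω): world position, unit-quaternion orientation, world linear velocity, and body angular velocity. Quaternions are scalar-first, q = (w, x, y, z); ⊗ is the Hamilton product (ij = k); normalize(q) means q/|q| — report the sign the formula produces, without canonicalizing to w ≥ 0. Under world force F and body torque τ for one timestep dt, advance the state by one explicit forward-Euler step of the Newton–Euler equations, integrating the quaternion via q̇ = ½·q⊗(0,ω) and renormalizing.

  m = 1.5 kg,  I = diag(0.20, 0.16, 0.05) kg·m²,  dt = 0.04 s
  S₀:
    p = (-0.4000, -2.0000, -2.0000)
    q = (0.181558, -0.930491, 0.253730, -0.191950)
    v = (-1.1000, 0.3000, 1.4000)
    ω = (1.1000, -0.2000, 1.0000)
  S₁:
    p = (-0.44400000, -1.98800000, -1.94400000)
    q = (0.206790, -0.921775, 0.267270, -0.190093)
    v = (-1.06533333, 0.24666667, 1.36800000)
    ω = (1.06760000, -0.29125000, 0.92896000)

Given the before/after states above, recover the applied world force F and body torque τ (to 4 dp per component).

F = (1.3000, -2.0000, -1.2000)
τ = (-0.1400, -0.2000, -0.0800)

ω₁ − ω₀ = (-0.03240000, -0.09125000, -0.07104000)
gyro term ω₀×Iω₀ = (0.0220, 0.1650, 0.0088)
I·α + gyro = (-0.1400, -0.2000, -0.0800)
Δv = v₁−v₀ = (0.03466667, -0.05333333, -0.03200000)
F = m·Δv/dt = (1.3000, -2.0000, -1.2000)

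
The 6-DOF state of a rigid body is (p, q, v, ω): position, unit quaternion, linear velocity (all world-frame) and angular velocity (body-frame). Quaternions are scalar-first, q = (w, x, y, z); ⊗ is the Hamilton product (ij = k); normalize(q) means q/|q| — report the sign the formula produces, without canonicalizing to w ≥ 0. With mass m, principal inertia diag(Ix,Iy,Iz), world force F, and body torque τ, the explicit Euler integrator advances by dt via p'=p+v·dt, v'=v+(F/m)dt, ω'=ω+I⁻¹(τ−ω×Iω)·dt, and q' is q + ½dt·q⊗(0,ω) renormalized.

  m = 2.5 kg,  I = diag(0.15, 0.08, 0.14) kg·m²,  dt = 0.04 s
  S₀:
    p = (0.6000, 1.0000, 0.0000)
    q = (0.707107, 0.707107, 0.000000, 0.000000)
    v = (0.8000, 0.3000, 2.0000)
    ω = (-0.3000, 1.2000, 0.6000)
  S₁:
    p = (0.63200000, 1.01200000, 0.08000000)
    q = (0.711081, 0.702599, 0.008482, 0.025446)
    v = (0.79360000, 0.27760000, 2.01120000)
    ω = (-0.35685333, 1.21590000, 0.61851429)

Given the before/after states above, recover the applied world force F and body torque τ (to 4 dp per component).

F = (-0.4000, -1.4000, 0.7000)
τ = (-0.1700, 0.0300, 0.0900)

Δω = ω₁−ω₀ = (-0.05685333, 0.01590000, 0.01851429)
gyro term ω₀×Iω₀ = (0.0432, -0.0018, 0.0252)
I·α + gyro = (-0.1700, 0.0300, 0.0900)
velocity change Δv = (-0.00640000, -0.02240000, 0.01120000)
applied force F = (-0.4000, -1.4000, 0.7000)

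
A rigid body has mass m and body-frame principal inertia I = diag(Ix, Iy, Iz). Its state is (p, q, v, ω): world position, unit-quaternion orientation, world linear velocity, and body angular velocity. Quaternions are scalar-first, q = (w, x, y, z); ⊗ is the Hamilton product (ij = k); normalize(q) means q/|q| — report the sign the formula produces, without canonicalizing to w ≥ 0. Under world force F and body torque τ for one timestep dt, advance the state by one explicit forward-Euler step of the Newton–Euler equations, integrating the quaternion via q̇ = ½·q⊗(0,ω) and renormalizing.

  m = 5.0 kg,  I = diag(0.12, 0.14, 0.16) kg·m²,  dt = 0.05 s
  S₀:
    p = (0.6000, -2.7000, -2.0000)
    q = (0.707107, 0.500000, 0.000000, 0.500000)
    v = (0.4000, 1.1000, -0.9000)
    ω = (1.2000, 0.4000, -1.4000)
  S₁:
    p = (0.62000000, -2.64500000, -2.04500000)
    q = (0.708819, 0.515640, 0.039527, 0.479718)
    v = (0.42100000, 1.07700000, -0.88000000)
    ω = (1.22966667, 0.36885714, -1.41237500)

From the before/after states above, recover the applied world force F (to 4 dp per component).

F = (2.1000, -2.3000, 2.0000)

v₁ − v₀ = (0.02100000, -0.02300000, 0.02000000)
applied force F = (2.1000, -2.3000, 2.0000)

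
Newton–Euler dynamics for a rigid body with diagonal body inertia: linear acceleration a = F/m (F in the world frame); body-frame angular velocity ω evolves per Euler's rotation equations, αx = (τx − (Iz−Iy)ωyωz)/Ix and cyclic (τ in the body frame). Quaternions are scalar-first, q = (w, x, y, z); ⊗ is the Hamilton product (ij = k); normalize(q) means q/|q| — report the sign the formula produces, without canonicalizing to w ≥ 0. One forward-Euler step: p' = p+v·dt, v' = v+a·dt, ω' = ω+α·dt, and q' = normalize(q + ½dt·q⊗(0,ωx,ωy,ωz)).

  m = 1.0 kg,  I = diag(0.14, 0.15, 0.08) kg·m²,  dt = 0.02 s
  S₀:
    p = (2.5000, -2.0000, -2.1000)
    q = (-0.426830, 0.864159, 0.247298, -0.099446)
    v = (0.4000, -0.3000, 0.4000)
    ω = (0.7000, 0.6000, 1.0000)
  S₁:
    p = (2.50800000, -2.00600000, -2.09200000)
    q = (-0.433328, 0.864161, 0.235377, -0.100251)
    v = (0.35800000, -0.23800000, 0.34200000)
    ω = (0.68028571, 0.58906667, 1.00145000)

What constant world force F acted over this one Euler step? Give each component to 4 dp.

velocity change Δv = (-0.04200000, 0.06200000, -0.05800000)
applied force F = (-2.1000, 3.1000, -2.9000)

F = (-2.1000, 3.1000, -2.9000)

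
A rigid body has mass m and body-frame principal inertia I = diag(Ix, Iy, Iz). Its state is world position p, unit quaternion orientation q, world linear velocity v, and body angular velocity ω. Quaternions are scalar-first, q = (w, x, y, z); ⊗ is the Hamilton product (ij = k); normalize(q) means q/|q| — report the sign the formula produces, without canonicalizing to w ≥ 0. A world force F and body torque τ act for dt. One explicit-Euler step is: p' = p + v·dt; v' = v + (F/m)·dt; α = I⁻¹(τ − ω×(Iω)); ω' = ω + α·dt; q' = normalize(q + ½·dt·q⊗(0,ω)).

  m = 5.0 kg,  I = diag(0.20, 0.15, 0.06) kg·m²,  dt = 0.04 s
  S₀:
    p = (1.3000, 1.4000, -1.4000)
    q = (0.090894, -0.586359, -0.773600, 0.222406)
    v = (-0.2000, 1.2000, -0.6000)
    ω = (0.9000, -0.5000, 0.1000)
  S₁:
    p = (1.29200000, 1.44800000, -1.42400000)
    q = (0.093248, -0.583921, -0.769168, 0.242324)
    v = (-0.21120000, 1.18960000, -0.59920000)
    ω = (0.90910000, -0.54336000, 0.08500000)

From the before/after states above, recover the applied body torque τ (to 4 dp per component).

τ = (0.0500, -0.1500, 0.0000)

Δω = ω₁−ω₀ = (0.00910000, -0.04336000, -0.01500000)
precession coupling = (0.0045, 0.0126, 0.0225)
I·α + gyro = (0.0500, -0.1500, 0.0000)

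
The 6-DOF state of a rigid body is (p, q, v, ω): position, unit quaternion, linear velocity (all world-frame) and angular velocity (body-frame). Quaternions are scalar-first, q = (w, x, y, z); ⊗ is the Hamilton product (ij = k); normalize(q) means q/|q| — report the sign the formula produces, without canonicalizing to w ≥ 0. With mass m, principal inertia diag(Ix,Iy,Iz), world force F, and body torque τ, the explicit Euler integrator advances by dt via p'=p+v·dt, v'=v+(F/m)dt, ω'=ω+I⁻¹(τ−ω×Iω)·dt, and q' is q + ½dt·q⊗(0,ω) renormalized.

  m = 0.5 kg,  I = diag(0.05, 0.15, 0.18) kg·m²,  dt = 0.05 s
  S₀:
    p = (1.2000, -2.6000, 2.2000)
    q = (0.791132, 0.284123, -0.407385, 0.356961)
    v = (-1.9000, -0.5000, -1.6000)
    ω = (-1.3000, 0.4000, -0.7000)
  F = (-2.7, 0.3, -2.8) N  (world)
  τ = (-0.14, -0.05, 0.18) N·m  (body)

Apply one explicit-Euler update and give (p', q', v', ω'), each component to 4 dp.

p' = (1.1050, -2.6250, 2.1200)
q' = (0.8101, 0.2618, -0.4058, 0.3325)
v' = (-2.1700, -0.4700, -1.8800)
ω' = (-1.4316, 0.4228, -0.6356)

(τ − ω×Iω)/I = (-2.6320, 0.4553, 1.2889)
ω' = ω + α·dt = (-1.4316, 0.4228, -0.6356)
Hamilton product q⊗(0,ω) = (0.7821866, -0.8860865, 0.0512896, -0.9697437)
updated quaternion q' = (0.8101, 0.2618, -0.4058, 0.3325)
a = F/m = (-5.4000, 0.6000, -5.6000)
p' = p + v·dt = (1.1050, -2.6250, 2.1200)
new velocity v' = (-2.1700, -0.4700, -1.8800)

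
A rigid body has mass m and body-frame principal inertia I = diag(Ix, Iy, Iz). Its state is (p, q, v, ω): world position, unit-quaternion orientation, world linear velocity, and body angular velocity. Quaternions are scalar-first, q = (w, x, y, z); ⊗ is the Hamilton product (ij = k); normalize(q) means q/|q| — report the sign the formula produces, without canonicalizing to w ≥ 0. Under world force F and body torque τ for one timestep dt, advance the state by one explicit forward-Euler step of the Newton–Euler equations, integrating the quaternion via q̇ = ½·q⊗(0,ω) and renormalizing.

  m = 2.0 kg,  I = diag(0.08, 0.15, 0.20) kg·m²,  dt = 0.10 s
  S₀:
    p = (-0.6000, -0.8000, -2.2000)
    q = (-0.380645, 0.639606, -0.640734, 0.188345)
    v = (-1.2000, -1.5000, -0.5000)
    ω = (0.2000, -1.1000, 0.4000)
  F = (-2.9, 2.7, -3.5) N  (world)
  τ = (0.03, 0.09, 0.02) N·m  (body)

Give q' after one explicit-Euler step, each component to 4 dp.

q⊗(0,ω) = (-0.9080666, -0.1252431, 0.2005361, -0.7276778)
q + ½dt·q⊗(0,ω), renormalized = (-0.4253, 0.6322, -0.6296, 0.1517)

q' = (-0.4253, 0.6322, -0.6296, 0.1517)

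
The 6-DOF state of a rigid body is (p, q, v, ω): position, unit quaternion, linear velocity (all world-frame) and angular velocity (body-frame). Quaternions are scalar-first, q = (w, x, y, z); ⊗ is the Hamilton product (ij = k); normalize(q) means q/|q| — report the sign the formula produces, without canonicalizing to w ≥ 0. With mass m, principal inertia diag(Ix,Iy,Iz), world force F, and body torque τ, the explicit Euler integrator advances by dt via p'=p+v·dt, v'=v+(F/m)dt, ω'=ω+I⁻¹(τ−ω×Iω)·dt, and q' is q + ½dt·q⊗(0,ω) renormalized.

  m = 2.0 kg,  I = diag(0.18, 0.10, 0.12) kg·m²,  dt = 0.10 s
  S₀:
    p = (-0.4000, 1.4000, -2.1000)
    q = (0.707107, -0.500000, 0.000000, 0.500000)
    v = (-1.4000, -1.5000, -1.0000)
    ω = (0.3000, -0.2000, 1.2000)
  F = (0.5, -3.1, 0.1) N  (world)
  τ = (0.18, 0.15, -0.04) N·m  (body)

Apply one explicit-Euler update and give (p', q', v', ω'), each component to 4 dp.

p' = (-0.5400, 1.2500, -2.2000)
q' = (0.6833, -0.4834, 0.0304, 0.5464)
v' = (-1.3750, -1.6550, -0.9950)
ω' = (0.4027, -0.0716, 1.1627)

α = I⁻¹(τ − ω×Iω) = (1.0267, 1.2840, -0.3733)
ω + α·dt = (0.4027, -0.0716, 1.1627)
q⊗(0,ω) = (-0.4500000, 0.3121321, 0.6085786, 0.9485284)
q' = normalize(q + ½dt·q⊗(0,ω)) = (0.6833, -0.4834, 0.0304, 0.5464)
a = (0.2500, -1.5500, 0.0500)
p + v·dt = (-0.5400, 1.2500, -2.2000)
v' = v + a·dt = (-1.3750, -1.6550, -0.9950)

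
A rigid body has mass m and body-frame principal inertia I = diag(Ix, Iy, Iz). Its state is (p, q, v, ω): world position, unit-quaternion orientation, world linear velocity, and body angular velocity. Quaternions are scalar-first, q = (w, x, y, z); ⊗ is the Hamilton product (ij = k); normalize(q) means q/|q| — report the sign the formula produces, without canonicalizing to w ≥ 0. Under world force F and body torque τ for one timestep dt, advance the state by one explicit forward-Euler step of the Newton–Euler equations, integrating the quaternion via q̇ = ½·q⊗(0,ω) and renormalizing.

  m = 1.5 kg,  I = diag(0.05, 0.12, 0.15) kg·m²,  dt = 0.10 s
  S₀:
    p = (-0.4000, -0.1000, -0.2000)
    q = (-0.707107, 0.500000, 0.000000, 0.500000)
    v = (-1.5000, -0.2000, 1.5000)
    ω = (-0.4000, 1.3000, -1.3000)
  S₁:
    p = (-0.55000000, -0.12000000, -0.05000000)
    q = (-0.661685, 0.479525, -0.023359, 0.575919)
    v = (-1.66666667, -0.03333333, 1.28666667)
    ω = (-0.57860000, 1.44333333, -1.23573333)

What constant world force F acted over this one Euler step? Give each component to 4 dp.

F = (-2.5000, 2.5000, -3.2000)

velocity change Δv = (-0.16666667, 0.16666667, -0.21333333)
F = m·Δv/dt = (-2.5000, 2.5000, -3.2000)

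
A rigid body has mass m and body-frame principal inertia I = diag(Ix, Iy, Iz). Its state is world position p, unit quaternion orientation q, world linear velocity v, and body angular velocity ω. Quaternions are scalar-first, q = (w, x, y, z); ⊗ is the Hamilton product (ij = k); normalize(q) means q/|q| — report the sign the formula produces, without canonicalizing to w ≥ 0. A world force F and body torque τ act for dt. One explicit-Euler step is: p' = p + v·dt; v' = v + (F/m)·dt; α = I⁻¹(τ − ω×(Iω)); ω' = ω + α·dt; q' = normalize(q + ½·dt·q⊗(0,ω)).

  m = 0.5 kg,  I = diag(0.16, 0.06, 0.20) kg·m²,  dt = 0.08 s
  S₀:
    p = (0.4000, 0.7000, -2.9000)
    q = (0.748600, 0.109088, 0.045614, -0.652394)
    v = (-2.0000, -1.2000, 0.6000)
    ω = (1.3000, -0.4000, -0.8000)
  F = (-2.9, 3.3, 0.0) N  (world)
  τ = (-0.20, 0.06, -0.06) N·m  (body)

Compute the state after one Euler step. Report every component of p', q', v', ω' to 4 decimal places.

p' = (0.2400, 0.6040, -2.8520)
q' = (0.7213, 0.1358, 0.0032, -0.6791)
v' = (-2.4640, -0.6720, 0.6000)
ω' = (1.1776, -0.3755, -0.8448)

(τ − ω×Iω)/I = (-1.5300, 0.3067, -0.5600)
new body rate ω' = (1.1776, -0.3755, -0.8448)
Hamilton product q⊗(0,ω) = (-0.6454840, 0.6757312, -1.0602818, -0.7018134)
q + ½dt·q⊗(0,ω), renormalized = (0.7213, 0.1358, 0.0032, -0.6791)
linear accel F/m = (-5.8000, 6.6000, 0.0000)
new position p' = (0.2400, 0.6040, -2.8520)
v + (F/m)dt = (-2.4640, -0.6720, 0.6000)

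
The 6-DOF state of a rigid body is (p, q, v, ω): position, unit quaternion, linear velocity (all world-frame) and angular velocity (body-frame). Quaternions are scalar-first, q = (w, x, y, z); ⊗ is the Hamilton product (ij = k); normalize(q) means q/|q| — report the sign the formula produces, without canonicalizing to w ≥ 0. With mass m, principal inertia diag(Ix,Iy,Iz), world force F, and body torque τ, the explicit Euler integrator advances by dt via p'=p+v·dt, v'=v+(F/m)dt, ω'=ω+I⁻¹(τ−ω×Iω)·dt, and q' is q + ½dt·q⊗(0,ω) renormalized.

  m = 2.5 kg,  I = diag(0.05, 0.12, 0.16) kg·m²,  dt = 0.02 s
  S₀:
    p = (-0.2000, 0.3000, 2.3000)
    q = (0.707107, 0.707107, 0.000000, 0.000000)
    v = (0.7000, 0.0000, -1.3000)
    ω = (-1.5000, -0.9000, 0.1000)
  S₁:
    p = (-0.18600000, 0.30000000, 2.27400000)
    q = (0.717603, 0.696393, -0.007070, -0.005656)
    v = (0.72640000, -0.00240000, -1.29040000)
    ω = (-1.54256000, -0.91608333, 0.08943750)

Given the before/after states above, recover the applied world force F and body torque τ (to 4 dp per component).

F = (3.3000, -0.3000, 1.2000)
τ = (-0.1100, -0.0800, 0.0100)

v₁ − v₀ = (0.02640000, -0.00240000, 0.00960000)
m·(v₁−v₀)/dt = (3.3000, -0.3000, 1.2000)
ω₁ − ω₀ = (-0.04256000, -0.01608333, -0.01056250)
gyro term ω₀×Iω₀ = (-0.0036, 0.0165, 0.0945)
τ = I·(Δω/dt) + ω₀×(Iω₀) = (-0.1100, -0.0800, 0.0100)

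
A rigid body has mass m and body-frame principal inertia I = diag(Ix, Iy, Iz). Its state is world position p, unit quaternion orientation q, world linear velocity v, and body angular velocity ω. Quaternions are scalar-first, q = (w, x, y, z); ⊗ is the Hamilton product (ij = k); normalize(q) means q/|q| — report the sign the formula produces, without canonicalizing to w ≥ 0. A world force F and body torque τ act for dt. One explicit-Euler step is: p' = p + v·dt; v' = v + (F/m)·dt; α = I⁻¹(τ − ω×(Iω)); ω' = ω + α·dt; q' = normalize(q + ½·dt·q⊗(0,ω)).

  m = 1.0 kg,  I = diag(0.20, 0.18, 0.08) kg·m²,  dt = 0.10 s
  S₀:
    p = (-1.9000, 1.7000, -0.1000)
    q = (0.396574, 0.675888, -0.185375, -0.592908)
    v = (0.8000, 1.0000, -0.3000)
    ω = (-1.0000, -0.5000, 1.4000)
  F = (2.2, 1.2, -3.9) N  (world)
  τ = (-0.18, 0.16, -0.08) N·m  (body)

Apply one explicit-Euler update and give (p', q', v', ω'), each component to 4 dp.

precession coupling ω×(Iω) = (0.0700, -0.1680, -0.0100)
angular accel α = (-1.2500, 1.8222, -0.8750)
new body rate ω' = (-1.1250, -0.3178, 1.3125)
Hamilton product q⊗(0,ω) = (1.4132717, -0.9525530, -0.5516222, 0.0318846)
updated quaternion q' = (0.4654, 0.6258, -0.2121, -0.5890)
linear accel F/m = (2.2000, 1.2000, -3.9000)
p' = p + v·dt = (-1.8200, 1.8000, -0.1300)
v + (F/m)dt = (1.0200, 1.1200, -0.6900)

p' = (-1.8200, 1.8000, -0.1300)
q' = (0.4654, 0.6258, -0.2121, -0.5890)
v' = (1.0200, 1.1200, -0.6900)
ω' = (-1.1250, -0.3178, 1.3125)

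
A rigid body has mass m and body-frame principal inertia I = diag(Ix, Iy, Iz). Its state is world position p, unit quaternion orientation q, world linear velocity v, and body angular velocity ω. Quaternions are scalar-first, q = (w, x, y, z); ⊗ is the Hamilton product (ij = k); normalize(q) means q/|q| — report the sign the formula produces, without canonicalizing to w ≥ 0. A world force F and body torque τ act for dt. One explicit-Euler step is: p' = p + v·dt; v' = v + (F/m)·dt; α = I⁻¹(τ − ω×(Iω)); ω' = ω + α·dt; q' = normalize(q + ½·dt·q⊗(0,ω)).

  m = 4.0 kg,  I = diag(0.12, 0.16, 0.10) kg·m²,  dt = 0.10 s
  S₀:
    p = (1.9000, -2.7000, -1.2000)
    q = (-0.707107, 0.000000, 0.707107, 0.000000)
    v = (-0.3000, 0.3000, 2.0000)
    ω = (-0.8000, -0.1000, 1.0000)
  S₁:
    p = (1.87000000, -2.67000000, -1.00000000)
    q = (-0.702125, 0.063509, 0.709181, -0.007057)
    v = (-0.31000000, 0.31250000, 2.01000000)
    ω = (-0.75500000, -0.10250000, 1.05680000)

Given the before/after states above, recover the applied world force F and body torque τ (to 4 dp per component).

rate change Δω = (0.04500000, -0.00250000, 0.05680000)
precession coupling = (0.0060, -0.0160, 0.0032)
applied torque τ = (0.0600, -0.0200, 0.0600)
Δv = v₁−v₀ = (-0.01000000, 0.01250000, 0.01000000)
F = m·Δv/dt = (-0.4000, 0.5000, 0.4000)

F = (-0.4000, 0.5000, 0.4000)
τ = (0.0600, -0.0200, 0.0600)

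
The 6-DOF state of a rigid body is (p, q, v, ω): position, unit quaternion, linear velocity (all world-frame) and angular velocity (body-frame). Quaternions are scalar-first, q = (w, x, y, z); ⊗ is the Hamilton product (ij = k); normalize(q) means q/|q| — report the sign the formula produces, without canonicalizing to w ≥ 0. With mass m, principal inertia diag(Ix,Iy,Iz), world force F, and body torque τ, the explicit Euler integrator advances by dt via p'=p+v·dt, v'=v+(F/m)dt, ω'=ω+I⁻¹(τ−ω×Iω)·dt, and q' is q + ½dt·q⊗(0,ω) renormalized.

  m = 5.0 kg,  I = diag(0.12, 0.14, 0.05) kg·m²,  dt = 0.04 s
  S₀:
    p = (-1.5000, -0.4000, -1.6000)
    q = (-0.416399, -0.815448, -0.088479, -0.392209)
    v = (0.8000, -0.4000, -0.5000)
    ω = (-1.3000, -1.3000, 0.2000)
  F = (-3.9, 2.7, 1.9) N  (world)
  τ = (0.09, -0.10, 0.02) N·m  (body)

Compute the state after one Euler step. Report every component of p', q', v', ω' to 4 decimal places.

p' = (-1.4680, -0.4160, -1.6200)
q' = (-0.4380, -0.8146, -0.0641, -0.3747)
v' = (0.7688, -0.3784, -0.4848)
ω' = (-1.2778, -1.3234, 0.1890)

linear accel F/m = (-0.7800, 0.5400, 0.3800)
p + v·dt = (-1.4680, -0.4160, -1.6200)
new velocity v' = (0.7688, -0.3784, -0.4848)
(τ − ω×Iω)/I = (0.5550, -0.5843, -0.2760)
ω + α·dt = (-1.2778, -1.3234, 0.1890)
2q̇ = q⊗(0,ω) = (-1.0966633, 0.0137512, 1.2142800, 0.8617799)
q + ½dt·q⊗(0,ω), renormalized = (-0.4380, -0.8146, -0.0641, -0.3747)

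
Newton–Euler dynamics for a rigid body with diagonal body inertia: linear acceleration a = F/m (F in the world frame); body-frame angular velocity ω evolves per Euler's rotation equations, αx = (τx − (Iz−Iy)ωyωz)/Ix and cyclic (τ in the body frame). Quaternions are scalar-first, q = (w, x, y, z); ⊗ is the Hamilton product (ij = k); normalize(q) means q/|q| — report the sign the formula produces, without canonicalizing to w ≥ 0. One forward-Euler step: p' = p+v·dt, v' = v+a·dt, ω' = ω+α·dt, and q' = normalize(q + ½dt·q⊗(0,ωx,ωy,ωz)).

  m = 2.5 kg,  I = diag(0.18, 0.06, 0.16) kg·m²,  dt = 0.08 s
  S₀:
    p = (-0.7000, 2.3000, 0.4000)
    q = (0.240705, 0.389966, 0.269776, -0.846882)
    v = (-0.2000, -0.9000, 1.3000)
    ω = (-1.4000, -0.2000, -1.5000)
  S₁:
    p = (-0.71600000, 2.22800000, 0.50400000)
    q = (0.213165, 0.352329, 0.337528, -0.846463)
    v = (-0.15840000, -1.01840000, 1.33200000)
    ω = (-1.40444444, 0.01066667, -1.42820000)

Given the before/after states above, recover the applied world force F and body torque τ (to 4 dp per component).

F = (1.3000, -3.7000, 1.0000)
τ = (0.0200, 0.2000, 0.1100)

velocity change Δv = (0.04160000, -0.11840000, 0.03200000)
m·(v₁−v₀)/dt = (1.3000, -3.7000, 1.0000)
Δω = ω₁−ω₀ = (-0.00444444, 0.21066667, 0.07180000)
applied torque τ = (0.0200, 0.2000, 0.1100)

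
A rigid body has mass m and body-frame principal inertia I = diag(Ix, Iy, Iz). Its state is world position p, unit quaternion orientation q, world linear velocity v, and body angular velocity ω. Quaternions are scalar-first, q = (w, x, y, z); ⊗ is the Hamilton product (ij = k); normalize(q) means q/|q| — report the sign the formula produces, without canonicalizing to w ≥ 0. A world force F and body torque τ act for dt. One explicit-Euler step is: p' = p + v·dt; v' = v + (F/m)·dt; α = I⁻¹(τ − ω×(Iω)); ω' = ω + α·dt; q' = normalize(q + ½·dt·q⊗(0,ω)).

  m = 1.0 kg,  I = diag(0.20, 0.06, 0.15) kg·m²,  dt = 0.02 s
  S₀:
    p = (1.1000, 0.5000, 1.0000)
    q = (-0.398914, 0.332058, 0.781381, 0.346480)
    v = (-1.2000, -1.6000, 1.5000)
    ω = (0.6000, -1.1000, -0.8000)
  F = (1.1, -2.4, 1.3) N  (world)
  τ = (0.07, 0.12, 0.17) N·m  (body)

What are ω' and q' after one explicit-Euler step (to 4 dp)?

precession coupling ω×(Iω) = (0.0792, -0.0240, 0.0924)
angular accel α = (-0.0460, 2.4000, 0.5173)
new body rate ω' = (0.5991, -1.0520, -0.7897)
Hamilton product q⊗(0,ω) = (0.9374683, -0.4833252, 0.9123398, -0.5149612)
q + ½dt·q⊗(0,ω), renormalized = (-0.3895, 0.3272, 0.7904, 0.3413)

ω' = (0.5991, -1.0520, -0.7897)
q' = (-0.3895, 0.3272, 0.7904, 0.3413)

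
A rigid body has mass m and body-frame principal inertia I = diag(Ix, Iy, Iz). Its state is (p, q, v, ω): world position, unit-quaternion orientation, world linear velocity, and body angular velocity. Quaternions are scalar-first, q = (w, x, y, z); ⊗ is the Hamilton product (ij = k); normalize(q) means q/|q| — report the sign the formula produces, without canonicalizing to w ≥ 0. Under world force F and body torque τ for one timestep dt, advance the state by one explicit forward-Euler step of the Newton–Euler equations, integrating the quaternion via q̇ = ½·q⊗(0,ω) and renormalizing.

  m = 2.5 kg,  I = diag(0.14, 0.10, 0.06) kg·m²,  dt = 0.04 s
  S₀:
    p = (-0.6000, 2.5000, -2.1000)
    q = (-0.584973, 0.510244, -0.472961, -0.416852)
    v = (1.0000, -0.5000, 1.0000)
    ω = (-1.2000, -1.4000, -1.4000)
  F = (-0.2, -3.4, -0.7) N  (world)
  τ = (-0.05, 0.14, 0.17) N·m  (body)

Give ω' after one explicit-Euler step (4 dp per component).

ω' = (-1.1919, -1.3978, -1.2419)

gyro term ω×Iω = (-0.0784, 0.1344, -0.0672)
angular accel α = (0.2029, 0.0560, 3.9533)
new body rate ω' = (-1.1919, -1.3978, -1.2419)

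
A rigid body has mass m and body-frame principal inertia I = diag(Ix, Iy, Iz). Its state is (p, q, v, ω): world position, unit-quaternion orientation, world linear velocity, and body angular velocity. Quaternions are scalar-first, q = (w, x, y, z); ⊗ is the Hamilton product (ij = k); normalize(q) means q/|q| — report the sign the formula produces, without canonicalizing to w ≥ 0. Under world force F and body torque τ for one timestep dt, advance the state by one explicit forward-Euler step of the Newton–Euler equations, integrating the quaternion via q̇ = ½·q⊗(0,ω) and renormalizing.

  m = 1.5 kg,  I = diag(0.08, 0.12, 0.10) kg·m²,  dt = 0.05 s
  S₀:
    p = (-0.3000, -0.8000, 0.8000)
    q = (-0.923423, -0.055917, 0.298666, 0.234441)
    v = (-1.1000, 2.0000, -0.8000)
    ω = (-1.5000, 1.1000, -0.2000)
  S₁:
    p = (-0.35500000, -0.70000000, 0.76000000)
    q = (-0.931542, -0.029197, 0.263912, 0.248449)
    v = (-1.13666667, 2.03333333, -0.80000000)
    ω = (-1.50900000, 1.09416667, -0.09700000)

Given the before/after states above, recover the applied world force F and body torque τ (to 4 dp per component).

Δω = ω₁−ω₀ = (-0.00900000, -0.00583333, 0.10300000)
gyro term ω₀×Iω₀ = (0.0044, -0.0060, -0.0660)
τ = I·(Δω/dt) + ω₀×(Iω₀) = (-0.0100, -0.0200, 0.1400)
v₁ − v₀ = (-0.03666667, 0.03333333, 0.00000000)
applied force F = (-1.1000, 1.0000, 0.0000)

F = (-1.1000, 1.0000, 0.0000)
τ = (-0.0100, -0.0200, 0.1400)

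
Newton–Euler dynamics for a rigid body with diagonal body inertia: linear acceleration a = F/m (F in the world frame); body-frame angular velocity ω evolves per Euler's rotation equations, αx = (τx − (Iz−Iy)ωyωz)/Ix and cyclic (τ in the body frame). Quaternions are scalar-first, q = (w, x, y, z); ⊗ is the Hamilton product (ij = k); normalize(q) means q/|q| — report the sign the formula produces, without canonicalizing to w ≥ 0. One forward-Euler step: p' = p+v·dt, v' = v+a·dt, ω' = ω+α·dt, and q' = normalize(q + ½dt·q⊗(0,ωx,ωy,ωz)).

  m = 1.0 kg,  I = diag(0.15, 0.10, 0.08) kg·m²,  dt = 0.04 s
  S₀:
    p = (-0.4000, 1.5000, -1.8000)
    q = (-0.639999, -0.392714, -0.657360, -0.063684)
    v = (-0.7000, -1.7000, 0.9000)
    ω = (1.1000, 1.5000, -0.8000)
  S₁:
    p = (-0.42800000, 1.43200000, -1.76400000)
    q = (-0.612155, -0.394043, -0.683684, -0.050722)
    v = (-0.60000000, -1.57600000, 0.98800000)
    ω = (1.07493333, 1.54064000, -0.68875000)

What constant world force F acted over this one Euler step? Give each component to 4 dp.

F = (2.5000, 3.1000, 2.2000)

Δv = v₁−v₀ = (0.10000000, 0.12400000, 0.08800000)
applied force F = (2.5000, 3.1000, 2.2000)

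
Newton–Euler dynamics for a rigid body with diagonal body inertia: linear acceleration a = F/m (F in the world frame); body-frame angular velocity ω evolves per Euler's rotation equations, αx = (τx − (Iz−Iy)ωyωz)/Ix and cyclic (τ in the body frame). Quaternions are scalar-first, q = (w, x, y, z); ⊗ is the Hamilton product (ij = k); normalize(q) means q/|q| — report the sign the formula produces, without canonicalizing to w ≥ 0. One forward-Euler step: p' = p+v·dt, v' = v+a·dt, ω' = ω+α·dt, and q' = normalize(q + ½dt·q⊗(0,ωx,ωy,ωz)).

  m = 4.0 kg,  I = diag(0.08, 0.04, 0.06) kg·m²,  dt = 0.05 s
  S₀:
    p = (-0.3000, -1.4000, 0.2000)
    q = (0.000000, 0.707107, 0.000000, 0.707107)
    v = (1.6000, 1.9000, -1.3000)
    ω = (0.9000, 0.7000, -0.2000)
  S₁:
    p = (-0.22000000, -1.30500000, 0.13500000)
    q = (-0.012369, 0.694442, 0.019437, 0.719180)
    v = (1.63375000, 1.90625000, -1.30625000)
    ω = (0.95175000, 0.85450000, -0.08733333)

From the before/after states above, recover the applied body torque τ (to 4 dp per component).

Δω = ω₁−ω₀ = (0.05175000, 0.15450000, 0.11266667)
I·α + gyro = (0.0800, 0.1200, 0.1100)

τ = (0.0800, 0.1200, 0.1100)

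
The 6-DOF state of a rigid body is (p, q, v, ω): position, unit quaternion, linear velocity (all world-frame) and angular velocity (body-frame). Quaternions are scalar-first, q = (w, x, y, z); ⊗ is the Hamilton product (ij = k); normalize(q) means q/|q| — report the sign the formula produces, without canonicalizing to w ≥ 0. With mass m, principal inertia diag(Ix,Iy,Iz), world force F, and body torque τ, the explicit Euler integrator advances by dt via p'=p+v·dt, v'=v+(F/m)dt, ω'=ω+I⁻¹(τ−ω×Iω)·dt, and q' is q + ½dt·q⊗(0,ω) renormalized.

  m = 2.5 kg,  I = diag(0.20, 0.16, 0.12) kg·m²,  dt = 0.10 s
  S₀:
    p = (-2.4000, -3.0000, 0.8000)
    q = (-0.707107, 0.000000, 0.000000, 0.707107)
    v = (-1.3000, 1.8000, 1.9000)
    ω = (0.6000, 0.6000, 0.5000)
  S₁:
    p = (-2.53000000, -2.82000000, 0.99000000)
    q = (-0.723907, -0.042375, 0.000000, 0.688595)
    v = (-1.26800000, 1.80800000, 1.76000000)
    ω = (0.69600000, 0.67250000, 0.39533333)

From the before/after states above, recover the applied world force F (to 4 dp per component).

v₁ − v₀ = (0.03200000, 0.00800000, -0.14000000)
m·(v₁−v₀)/dt = (0.8000, 0.2000, -3.5000)

F = (0.8000, 0.2000, -3.5000)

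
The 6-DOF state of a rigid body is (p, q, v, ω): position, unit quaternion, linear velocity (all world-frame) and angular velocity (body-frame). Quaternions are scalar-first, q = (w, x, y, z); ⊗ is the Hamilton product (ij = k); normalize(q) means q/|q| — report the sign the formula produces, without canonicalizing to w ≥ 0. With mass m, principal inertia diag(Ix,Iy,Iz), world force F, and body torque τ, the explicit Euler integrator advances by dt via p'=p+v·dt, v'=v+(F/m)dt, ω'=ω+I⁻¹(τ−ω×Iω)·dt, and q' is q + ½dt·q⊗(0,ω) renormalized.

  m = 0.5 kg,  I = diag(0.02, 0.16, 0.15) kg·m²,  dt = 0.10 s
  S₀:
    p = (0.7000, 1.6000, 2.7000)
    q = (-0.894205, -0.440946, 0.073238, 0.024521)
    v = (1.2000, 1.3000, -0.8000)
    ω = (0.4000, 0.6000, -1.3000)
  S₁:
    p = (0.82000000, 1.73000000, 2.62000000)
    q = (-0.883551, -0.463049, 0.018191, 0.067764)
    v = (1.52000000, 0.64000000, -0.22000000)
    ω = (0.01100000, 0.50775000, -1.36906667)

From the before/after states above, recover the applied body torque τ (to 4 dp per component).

ω₁ − ω₀ = (-0.38900000, -0.09225000, -0.06906667)
precession coupling = (0.0078, 0.0676, 0.0336)
I·α + gyro = (-0.0700, -0.0800, -0.0700)

τ = (-0.0700, -0.0800, -0.0700)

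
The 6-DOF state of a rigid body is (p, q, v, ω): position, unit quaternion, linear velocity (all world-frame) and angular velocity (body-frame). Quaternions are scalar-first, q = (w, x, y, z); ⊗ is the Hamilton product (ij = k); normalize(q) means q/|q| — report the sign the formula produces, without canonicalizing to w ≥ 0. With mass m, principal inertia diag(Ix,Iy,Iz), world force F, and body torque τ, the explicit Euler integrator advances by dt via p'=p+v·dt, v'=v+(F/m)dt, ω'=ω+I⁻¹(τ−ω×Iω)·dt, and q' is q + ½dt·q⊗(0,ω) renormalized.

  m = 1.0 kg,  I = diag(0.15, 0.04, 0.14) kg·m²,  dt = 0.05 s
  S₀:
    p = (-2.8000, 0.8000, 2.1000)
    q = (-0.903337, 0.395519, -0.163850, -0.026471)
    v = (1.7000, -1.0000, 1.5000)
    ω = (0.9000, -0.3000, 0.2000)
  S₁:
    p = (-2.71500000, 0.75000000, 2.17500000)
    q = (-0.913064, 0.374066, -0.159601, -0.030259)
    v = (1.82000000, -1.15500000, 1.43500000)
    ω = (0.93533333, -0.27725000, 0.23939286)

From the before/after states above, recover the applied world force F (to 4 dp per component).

F = (2.4000, -3.1000, -1.3000)

v₁ − v₀ = (0.12000000, -0.15500000, -0.06500000)
F = m·Δv/dt = (2.4000, -3.1000, -1.3000)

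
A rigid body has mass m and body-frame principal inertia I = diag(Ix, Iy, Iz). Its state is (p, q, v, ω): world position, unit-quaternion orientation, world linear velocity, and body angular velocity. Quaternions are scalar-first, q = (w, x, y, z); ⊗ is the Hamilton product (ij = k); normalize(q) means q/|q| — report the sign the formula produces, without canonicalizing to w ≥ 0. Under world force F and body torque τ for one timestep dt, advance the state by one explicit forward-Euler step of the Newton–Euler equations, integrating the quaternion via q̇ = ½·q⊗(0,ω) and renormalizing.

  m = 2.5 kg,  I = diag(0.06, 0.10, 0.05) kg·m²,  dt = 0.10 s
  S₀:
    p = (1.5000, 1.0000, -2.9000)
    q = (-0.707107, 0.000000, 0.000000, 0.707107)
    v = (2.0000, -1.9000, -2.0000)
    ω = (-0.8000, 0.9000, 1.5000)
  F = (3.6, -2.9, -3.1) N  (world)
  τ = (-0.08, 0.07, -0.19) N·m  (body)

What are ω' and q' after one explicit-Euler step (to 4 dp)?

(τ − ω×Iω)/I = (-0.2083, 0.8200, -3.2240)
ω + α·dt = (-0.8208, 0.9820, 1.1776)
2q̇ = q⊗(0,ω) = (-1.0606605, -0.0707107, -1.2020819, -1.0606605)
q' = normalize(q + ½dt·q⊗(0,ω)) = (-0.7566, -0.0035, -0.0598, 0.6511)

ω' = (-0.8208, 0.9820, 1.1776)
q' = (-0.7566, -0.0035, -0.0598, 0.6511)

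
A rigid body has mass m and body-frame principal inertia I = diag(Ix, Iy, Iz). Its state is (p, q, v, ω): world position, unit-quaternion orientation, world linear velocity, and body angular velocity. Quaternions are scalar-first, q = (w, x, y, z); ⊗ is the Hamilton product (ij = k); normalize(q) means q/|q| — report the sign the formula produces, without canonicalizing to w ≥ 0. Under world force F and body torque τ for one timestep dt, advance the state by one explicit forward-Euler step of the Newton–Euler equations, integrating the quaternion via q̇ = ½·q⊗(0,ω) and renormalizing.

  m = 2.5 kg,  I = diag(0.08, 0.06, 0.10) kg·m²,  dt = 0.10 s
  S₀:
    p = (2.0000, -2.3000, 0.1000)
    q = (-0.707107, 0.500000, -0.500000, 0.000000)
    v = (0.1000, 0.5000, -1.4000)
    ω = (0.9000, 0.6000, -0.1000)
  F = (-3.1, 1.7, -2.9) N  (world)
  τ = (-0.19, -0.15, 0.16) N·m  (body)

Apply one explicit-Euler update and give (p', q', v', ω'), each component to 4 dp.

p' = (2.0100, -2.2500, -0.0400)
q' = (-0.7136, 0.4700, -0.5179, 0.0410)
v' = (-0.0240, 0.5680, -1.5160)
ω' = (0.6655, 0.3470, 0.0708)

a = F/m = (-1.2400, 0.6800, -1.1600)
p + v·dt = (2.0100, -2.2500, -0.0400)
v' = v + a·dt = (-0.0240, 0.5680, -1.5160)
precession coupling ω×(Iω) = (-0.0024, 0.0018, -0.0108)
(τ − ω×Iω)/I = (-2.3450, -2.5300, 1.7080)
ω + α·dt = (0.6655, 0.3470, 0.0708)
q⊗(0,ω) = (-0.1500000, -0.5863963, -0.3742642, 0.8207107)
q + ½dt·q⊗(0,ω), renormalized = (-0.7136, 0.4700, -0.5179, 0.0410)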